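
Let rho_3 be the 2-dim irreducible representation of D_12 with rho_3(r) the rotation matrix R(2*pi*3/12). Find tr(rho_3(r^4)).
chi_{rho_3}(r^4) = 2*cos(2*pi*3*4/12) = 2

Solution. rho_3(r^4) is rotation by angle 2*pi*3*4/12, whose trace is 2*cos(2*pi*3*4/12) = 2.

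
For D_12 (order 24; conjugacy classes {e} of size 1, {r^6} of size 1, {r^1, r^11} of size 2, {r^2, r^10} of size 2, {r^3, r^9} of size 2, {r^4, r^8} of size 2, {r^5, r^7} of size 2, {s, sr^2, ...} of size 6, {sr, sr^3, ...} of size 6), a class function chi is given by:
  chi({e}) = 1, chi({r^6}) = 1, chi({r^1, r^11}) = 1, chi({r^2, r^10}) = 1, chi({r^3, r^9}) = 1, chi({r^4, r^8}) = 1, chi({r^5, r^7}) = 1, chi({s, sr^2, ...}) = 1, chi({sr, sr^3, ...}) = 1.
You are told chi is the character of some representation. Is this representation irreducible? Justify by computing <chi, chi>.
Irreducible: <chi, chi> = 1.

Why: <chi, chi> = (1/|G|) sum_C |C| * |chi(C)|^2 = (1/24)[1*|1|^2 + 1*|1|^2 + 2*|1|^2 + 2*|1|^2 + 2*|1|^2 + 2*|1|^2 + 2*|1|^2 + 6*|1|^2 + 6*|1|^2]
  = (1/24)[(1) + (1) + (2) + (2) + (2) + (2) + (2) + (6) + (6)] = 24/24 = 1.
A character is irreducible iff <chi, chi> = 1, so this representation is irreducible.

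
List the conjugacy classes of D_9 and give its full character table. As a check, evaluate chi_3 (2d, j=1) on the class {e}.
Conjugacy classes: {e} of size 1, {r^1, r^8} of size 2, {r^2, r^7} of size 2, {r^3, r^6} of size 2, {r^4, r^5} of size 2, {s, sr, ..., sr^8} of size 9.
Character table:
  irrep \ class              {e} (size 1)  {r^1, r^8} (size 2)  {r^2, r^7} (size 2)  {r^3, r^6} (size 2)  {r^4, r^5} (size 2)  {s, sr, ..., sr^8} (size 9)
  chi_1 (triv)               1             1                    1                    1                    1                    1                          
  chi_2 (sign: r->1, s->-1)  1             1                    1                    1                    1                    -1                         
  chi_3 (2d, j=1)            2             2*cos(2*pi/9)        2*cos(4*pi/9)        -1                   -2*cos(pi/9)         0                          
  chi_4 (2d, j=2)            2             2*cos(4*pi/9)        -2*cos(pi/9)         -1                   2*cos(2*pi/9)        0                          
  chi_5 (2d, j=3)            2             -1                   -1                   2                    -1                   0                          
  chi_6 (2d, j=4)            2             -2*cos(pi/9)         2*cos(2*pi/9)        -1                   2*cos(4*pi/9)        0                          

Spot check: chi_3 (2d, j=1) on {e} = 2.

Why: D_9 has order 2*9 = 18 with 6 conjugacy classes, hence 6 irreducibles. Sum of squared dims 1 + 1 + 4 + 4 + 4 + 4 = 18 = |G|. Linear characters come from the abelianisation; the 2-dimensional irreps have character r^k -> 2*cos(2*pi*j*k/9), reflections -> 0.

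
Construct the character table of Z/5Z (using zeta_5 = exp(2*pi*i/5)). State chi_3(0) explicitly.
Character table of Z/5Z (irreps indexed chi_0,...,chi_4 with chi_k(m) = zeta_5^(k*m), zeta_5 = exp(2*pi*i/5)):
  irrep \ class  {0} (size 1)  {1} (size 1)    {2} (size 1)    {3} (size 1)    {4} (size 1)  
  chi_0          1             1               1               1               1             
  chi_1          1             exp(2*I*pi/5)   exp(4*I*pi/5)   exp(-4*I*pi/5)  exp(-2*I*pi/5)
  chi_2          1             exp(4*I*pi/5)   exp(-2*I*pi/5)  exp(2*I*pi/5)   exp(-4*I*pi/5)
  chi_3          1             exp(-4*I*pi/5)  exp(2*I*pi/5)   exp(-2*I*pi/5)  exp(4*I*pi/5) 
  chi_4          1             exp(-2*I*pi/5)  exp(-4*I*pi/5)  exp(4*I*pi/5)   exp(2*I*pi/5) 

Spot check: chi_3(0) = zeta_5^(3*0) = zeta_5^0 = 1.

Argument: Z/5Z is abelian, so all 5 irreducible complex representations are 1-dimensional. They are given by chi_k(m) = zeta_5^(k*m) for k = 0,...,4. Row orthogonality: sum_m chi_k(m) conj(chi_l(m)) = 5 * [k = l].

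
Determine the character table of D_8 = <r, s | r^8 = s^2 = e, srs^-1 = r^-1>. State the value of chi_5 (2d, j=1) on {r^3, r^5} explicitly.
Conjugacy classes: {e} of size 1, {r^4} of size 1, {r^1, r^7} of size 2, {r^2, r^6} of size 2, {r^3, r^5} of size 2, {s, sr^2, ...} of size 4, {sr, sr^3, ...} of size 4.
Character table:
  irrep \ class              {e} (size 1)  {r^4} (size 1)  {r^1, r^7} (size 2)  {r^2, r^6} (size 2)  {r^3, r^5} (size 2)  {s, sr^2, ...} (size 4)  {sr, sr^3, ...} (size 4)
  chi_1 (triv)               1             1               1                    1                    1                    1                        1                       
  chi_2 (sign: r->1, s->-1)  1             1               1                    1                    1                    -1                       -1                      
  chi_3 (r->-1, s->1)        1             1               -1                   1                    -1                   1                        -1                      
  chi_4 (r->-1, s->-1)       1             1               -1                   1                    -1                   -1                       1                       
  chi_5 (2d, j=1)            2             -2              sqrt(2)              0                    -sqrt(2)             0                        0                       
  chi_6 (2d, j=2)            2             2               0                    -2                   0                    0                        0                       
  chi_7 (2d, j=3)            2             -2              -sqrt(2)             0                    sqrt(2)              0                        0                       

Spot check: chi_5 (2d, j=1) on {r^3, r^5} = -sqrt(2).

Proof sketch: D_8 has order 2*8 = 16 with 7 conjugacy classes, hence 7 irreducibles. Sum of squared dims 1 + 1 + 1 + 1 + 4 + 4 + 4 = 16 = |G|. Linear characters come from the abelianisation; the 2-dimensional irreps have character r^k -> 2*cos(2*pi*j*k/8), reflections -> 0.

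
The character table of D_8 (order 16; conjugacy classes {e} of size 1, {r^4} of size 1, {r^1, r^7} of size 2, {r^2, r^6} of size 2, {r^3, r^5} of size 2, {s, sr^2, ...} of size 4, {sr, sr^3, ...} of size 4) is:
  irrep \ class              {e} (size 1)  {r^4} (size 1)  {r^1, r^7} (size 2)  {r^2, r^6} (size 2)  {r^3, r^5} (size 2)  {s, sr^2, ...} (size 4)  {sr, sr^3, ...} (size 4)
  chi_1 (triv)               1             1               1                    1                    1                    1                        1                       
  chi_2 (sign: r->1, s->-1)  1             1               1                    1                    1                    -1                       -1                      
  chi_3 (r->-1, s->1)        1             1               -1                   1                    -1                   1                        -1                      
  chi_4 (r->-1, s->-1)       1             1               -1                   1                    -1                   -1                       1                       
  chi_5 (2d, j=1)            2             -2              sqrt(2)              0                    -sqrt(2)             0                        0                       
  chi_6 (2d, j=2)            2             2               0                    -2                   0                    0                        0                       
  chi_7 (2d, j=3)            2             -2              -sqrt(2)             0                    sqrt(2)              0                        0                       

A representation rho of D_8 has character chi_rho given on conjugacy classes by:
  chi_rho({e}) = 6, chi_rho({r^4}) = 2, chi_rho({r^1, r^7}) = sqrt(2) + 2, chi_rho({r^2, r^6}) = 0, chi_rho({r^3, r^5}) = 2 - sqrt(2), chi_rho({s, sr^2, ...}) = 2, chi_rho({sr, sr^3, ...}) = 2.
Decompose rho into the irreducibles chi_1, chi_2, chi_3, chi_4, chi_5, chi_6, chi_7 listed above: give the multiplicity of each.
Multiplicities: chi_1: 2, chi_2: 0, chi_3: 0, chi_4: 0, chi_5: 1, chi_6: 1, chi_7: 0.

Solution. Use <chi_rho, chi> = (1/|G|) sum_C |C| * chi_rho(C) * conj(chi(C)) with |G| = 16 for each irreducible chi in the table:
  <chi_rho, chi_1> = (1/16)[1*(6)*conj(1) + 1*(2)*conj(1) + 2*(sqrt(2) + 2)*conj(1) + 2*(0)*conj(1) + 2*(2 - sqrt(2))*conj(1) + 4*(2)*conj(1) + 4*(2)*conj(1)]
      = (1/16)[(6) + (2) + (2*sqrt(2) + 4) + (0) + (4 - 2*sqrt(2)) + (8) + (8)] = 32/16 = 2
  <chi_rho, chi_2> = (1/16)[1*(6)*conj(1) + 1*(2)*conj(1) + 2*(sqrt(2) + 2)*conj(1) + 2*(0)*conj(1) + 2*(2 - sqrt(2))*conj(1) + 4*(2)*conj(-1) + 4*(2)*conj(-1)]
      = (1/16)[(6) + (2) + (2*sqrt(2) + 4) + (0) + (4 - 2*sqrt(2)) + (-8) + (-8)] = 0/16 = 0
  <chi_rho, chi_3> = (1/16)[1*(6)*conj(1) + 1*(2)*conj(1) + 2*(sqrt(2) + 2)*conj(-1) + 2*(0)*conj(1) + 2*(2 - sqrt(2))*conj(-1) + 4*(2)*conj(1) + 4*(2)*conj(-1)]
      = (1/16)[(6) + (2) + (-4 - 2*sqrt(2)) + (0) + (-4 + 2*sqrt(2)) + (8) + (-8)] = 0/16 = 0
  <chi_rho, chi_4> = (1/16)[1*(6)*conj(1) + 1*(2)*conj(1) + 2*(sqrt(2) + 2)*conj(-1) + 2*(0)*conj(1) + 2*(2 - sqrt(2))*conj(-1) + 4*(2)*conj(-1) + 4*(2)*conj(1)]
      = (1/16)[(6) + (2) + (-4 - 2*sqrt(2)) + (0) + (-4 + 2*sqrt(2)) + (-8) + (8)] = 0/16 = 0
  <chi_rho, chi_5> = (1/16)[1*(6)*conj(2) + 1*(2)*conj(-2) + 2*(sqrt(2) + 2)*conj(sqrt(2)) + 2*(0)*conj(0) + 2*(2 - sqrt(2))*conj(-sqrt(2)) + 4*(2)*conj(0) + 4*(2)*conj(0)]
      = (1/16)[(12) + (-4) + (4 + 4*sqrt(2)) + (0) + (4 - 4*sqrt(2)) + (0) + (0)] = 16/16 = 1
  <chi_rho, chi_6> = (1/16)[1*(6)*conj(2) + 1*(2)*conj(2) + 2*(sqrt(2) + 2)*conj(0) + 2*(0)*conj(-2) + 2*(2 - sqrt(2))*conj(0) + 4*(2)*conj(0) + 4*(2)*conj(0)]
      = (1/16)[(12) + (4) + (0) + (0) + (0) + (0) + (0)] = 16/16 = 1
  <chi_rho, chi_7> = (1/16)[1*(6)*conj(2) + 1*(2)*conj(-2) + 2*(sqrt(2) + 2)*conj(-sqrt(2)) + 2*(0)*conj(0) + 2*(2 - sqrt(2))*conj(sqrt(2)) + 4*(2)*conj(0) + 4*(2)*conj(0)]
      = (1/16)[(12) + (-4) + (-4*sqrt(2) - 4) + (0) + (-4 + 4*sqrt(2)) + (0) + (0)] = 0/16 = 0
Dimension check: dim(rho) = sum (mult * dim) = 2*1 + 0*1 + 0*1 + 0*1 + 1*2 + 1*2 + 0*2 = 6 = chi_rho(e) = 6.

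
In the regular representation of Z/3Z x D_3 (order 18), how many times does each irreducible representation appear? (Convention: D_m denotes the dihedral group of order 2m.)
Each irreducible V_i of dimension d_i appears with multiplicity d_i, i.e. rho_reg = (direct sum over all irreducibles V_i) d_i V_i. The irreducible dimensions for Z/3Z x D_3 are 1, 1, 1, 1, 1, 1, 2, 2, 2: 6 irreducibles of dimension 1, each with multiplicity 1; 3 irreducibles of dimension 2, each with multiplicity 2. Total dimension 6*1*1 + 3*2*2 = 18 = |G|.

Explanation: General theorem: in the regular representation of a finite group G, each irreducible appears with multiplicity equal to its dimension. Check: dim(rho_reg) = sum d_i^2 = 1 + 1 + 1 + 1 + 1 + 1 + 4 + 4 + 4 = 18 = |G|.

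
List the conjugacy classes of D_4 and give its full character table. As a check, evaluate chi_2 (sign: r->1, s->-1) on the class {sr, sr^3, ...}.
Conjugacy classes: {e} of size 1, {r^2} of size 1, {r^1, r^3} of size 2, {s, sr^2, ...} of size 2, {sr, sr^3, ...} of size 2.
Character table:
  irrep \ class              {e} (size 1)  {r^2} (size 1)  {r^1, r^3} (size 2)  {s, sr^2, ...} (size 2)  {sr, sr^3, ...} (size 2)
  chi_1 (triv)               1             1               1                    1                        1                       
  chi_2 (sign: r->1, s->-1)  1             1               1                    -1                       -1                      
  chi_3 (r->-1, s->1)        1             1               -1                   1                        -1                      
  chi_4 (r->-1, s->-1)       1             1               -1                   -1                       1                       
  chi_5 (2d, j=1)            2             -2              0                    0                        0                       

Spot check: chi_2 (sign: r->1, s->-1) on {sr, sr^3, ...} = -1.

Explanation: D_4 has order 2*4 = 8 with 5 conjugacy classes, hence 5 irreducibles. Sum of squared dims 1 + 1 + 1 + 1 + 4 = 8 = |G|. Linear characters come from the abelianisation; the 2-dimensional irreps have character r^k -> 2*cos(2*pi*j*k/4), reflections -> 0.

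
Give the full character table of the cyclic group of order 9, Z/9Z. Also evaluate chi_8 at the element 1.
Character table of Z/9Z (irreps indexed chi_0,...,chi_8 with chi_k(m) = zeta_9^(k*m), zeta_9 = exp(2*pi*i/9)):
  irrep \ class  {0} (size 1)  {1} (size 1)    {2} (size 1)    {3} (size 1)    {4} (size 1)    {5} (size 1)    {6} (size 1)    {7} (size 1)    {8} (size 1)  
  chi_0          1             1               1               1               1               1               1               1               1             
  chi_1          1             exp(2*I*pi/9)   exp(4*I*pi/9)   exp(2*I*pi/3)   exp(8*I*pi/9)   exp(-8*I*pi/9)  exp(-2*I*pi/3)  exp(-4*I*pi/9)  exp(-2*I*pi/9)
  chi_2          1             exp(4*I*pi/9)   exp(8*I*pi/9)   exp(-2*I*pi/3)  exp(-2*I*pi/9)  exp(2*I*pi/9)   exp(2*I*pi/3)   exp(-8*I*pi/9)  exp(-4*I*pi/9)
  chi_3          1             exp(2*I*pi/3)   exp(-2*I*pi/3)  1               exp(2*I*pi/3)   exp(-2*I*pi/3)  1               exp(2*I*pi/3)   exp(-2*I*pi/3)
  chi_4          1             exp(8*I*pi/9)   exp(-2*I*pi/9)  exp(2*I*pi/3)   exp(-4*I*pi/9)  exp(4*I*pi/9)   exp(-2*I*pi/3)  exp(2*I*pi/9)   exp(-8*I*pi/9)
  chi_5          1             exp(-8*I*pi/9)  exp(2*I*pi/9)   exp(-2*I*pi/3)  exp(4*I*pi/9)   exp(-4*I*pi/9)  exp(2*I*pi/3)   exp(-2*I*pi/9)  exp(8*I*pi/9) 
  chi_6          1             exp(-2*I*pi/3)  exp(2*I*pi/3)   1               exp(-2*I*pi/3)  exp(2*I*pi/3)   1               exp(-2*I*pi/3)  exp(2*I*pi/3) 
  chi_7          1             exp(-4*I*pi/9)  exp(-8*I*pi/9)  exp(2*I*pi/3)   exp(2*I*pi/9)   exp(-2*I*pi/9)  exp(-2*I*pi/3)  exp(8*I*pi/9)   exp(4*I*pi/9) 
  chi_8          1             exp(-2*I*pi/9)  exp(-4*I*pi/9)  exp(-2*I*pi/3)  exp(-8*I*pi/9)  exp(8*I*pi/9)   exp(2*I*pi/3)   exp(4*I*pi/9)   exp(2*I*pi/9) 

Spot check: chi_8(1) = zeta_9^(8*1) = zeta_9^8 = exp(-2*I*pi/9).

Explanation: Z/9Z is abelian, so all 9 irreducible complex representations are 1-dimensional. They are given by chi_k(m) = zeta_9^(k*m) for k = 0,...,8. Row orthogonality: sum_m chi_k(m) conj(chi_l(m)) = 9 * [k = l].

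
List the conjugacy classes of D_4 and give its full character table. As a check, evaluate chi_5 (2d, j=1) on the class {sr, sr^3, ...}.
Conjugacy classes: {e} of size 1, {r^2} of size 1, {r^1, r^3} of size 2, {s, sr^2, ...} of size 2, {sr, sr^3, ...} of size 2.
Character table:
  irrep \ class              {e} (size 1)  {r^2} (size 1)  {r^1, r^3} (size 2)  {s, sr^2, ...} (size 2)  {sr, sr^3, ...} (size 2)
  chi_1 (triv)               1             1               1                    1                        1                       
  chi_2 (sign: r->1, s->-1)  1             1               1                    -1                       -1                      
  chi_3 (r->-1, s->1)        1             1               -1                   1                        -1                      
  chi_4 (r->-1, s->-1)       1             1               -1                   -1                       1                       
  chi_5 (2d, j=1)            2             -2              0                    0                        0                       

Spot check: chi_5 (2d, j=1) on {sr, sr^3, ...} = 0.

Argument: D_4 has order 2*4 = 8 with 5 conjugacy classes, hence 5 irreducibles. Sum of squared dims 1 + 1 + 1 + 1 + 4 = 8 = |G|. Linear characters come from the abelianisation; the 2-dimensional irreps have character r^k -> 2*cos(2*pi*j*k/4), reflections -> 0.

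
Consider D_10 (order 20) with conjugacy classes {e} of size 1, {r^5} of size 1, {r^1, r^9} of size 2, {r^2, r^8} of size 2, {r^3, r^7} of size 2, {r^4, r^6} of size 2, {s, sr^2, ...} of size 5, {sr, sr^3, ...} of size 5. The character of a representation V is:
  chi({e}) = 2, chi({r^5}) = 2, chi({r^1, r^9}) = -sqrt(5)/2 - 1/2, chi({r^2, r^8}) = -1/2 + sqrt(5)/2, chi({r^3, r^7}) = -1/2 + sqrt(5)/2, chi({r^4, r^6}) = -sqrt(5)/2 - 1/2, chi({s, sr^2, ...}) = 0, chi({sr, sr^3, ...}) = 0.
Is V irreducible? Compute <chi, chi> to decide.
Irreducible: <chi, chi> = 1.

Argument: <chi, chi> = (1/|G|) sum_C |C| * |chi(C)|^2 = (1/20)[1*|2|^2 + 1*|2|^2 + 2*|-sqrt(5)/2 - 1/2|^2 + 2*|-1/2 + sqrt(5)/2|^2 + 2*|-1/2 + sqrt(5)/2|^2 + 2*|-sqrt(5)/2 - 1/2|^2 + 5*|0|^2 + 5*|0|^2]
  = (1/20)[(4) + (4) + (sqrt(5) + 3) + (3 - sqrt(5)) + (3 - sqrt(5)) + (sqrt(5) + 3) + (0) + (0)] = 20/20 = 1.
A character is irreducible iff <chi, chi> = 1, so this representation is irreducible.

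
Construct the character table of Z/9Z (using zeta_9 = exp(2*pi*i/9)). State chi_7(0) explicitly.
Character table of Z/9Z (irreps indexed chi_0,...,chi_8 with chi_k(m) = zeta_9^(k*m), zeta_9 = exp(2*pi*i/9)):
  irrep \ class  {0} (size 1)  {1} (size 1)    {2} (size 1)    {3} (size 1)    {4} (size 1)    {5} (size 1)    {6} (size 1)    {7} (size 1)    {8} (size 1)  
  chi_0          1             1               1               1               1               1               1               1               1             
  chi_1          1             exp(2*I*pi/9)   exp(4*I*pi/9)   exp(2*I*pi/3)   exp(8*I*pi/9)   exp(-8*I*pi/9)  exp(-2*I*pi/3)  exp(-4*I*pi/9)  exp(-2*I*pi/9)
  chi_2          1             exp(4*I*pi/9)   exp(8*I*pi/9)   exp(-2*I*pi/3)  exp(-2*I*pi/9)  exp(2*I*pi/9)   exp(2*I*pi/3)   exp(-8*I*pi/9)  exp(-4*I*pi/9)
  chi_3          1             exp(2*I*pi/3)   exp(-2*I*pi/3)  1               exp(2*I*pi/3)   exp(-2*I*pi/3)  1               exp(2*I*pi/3)   exp(-2*I*pi/3)
  chi_4          1             exp(8*I*pi/9)   exp(-2*I*pi/9)  exp(2*I*pi/3)   exp(-4*I*pi/9)  exp(4*I*pi/9)   exp(-2*I*pi/3)  exp(2*I*pi/9)   exp(-8*I*pi/9)
  chi_5          1             exp(-8*I*pi/9)  exp(2*I*pi/9)   exp(-2*I*pi/3)  exp(4*I*pi/9)   exp(-4*I*pi/9)  exp(2*I*pi/3)   exp(-2*I*pi/9)  exp(8*I*pi/9) 
  chi_6          1             exp(-2*I*pi/3)  exp(2*I*pi/3)   1               exp(-2*I*pi/3)  exp(2*I*pi/3)   1               exp(-2*I*pi/3)  exp(2*I*pi/3) 
  chi_7          1             exp(-4*I*pi/9)  exp(-8*I*pi/9)  exp(2*I*pi/3)   exp(2*I*pi/9)   exp(-2*I*pi/9)  exp(-2*I*pi/3)  exp(8*I*pi/9)   exp(4*I*pi/9) 
  chi_8          1             exp(-2*I*pi/9)  exp(-4*I*pi/9)  exp(-2*I*pi/3)  exp(-8*I*pi/9)  exp(8*I*pi/9)   exp(2*I*pi/3)   exp(4*I*pi/9)   exp(2*I*pi/9) 

Spot check: chi_7(0) = zeta_9^(7*0) = zeta_9^0 = 1.

Proof sketch: Z/9Z is abelian, so all 9 irreducible complex representations are 1-dimensional. They are given by chi_k(m) = zeta_9^(k*m) for k = 0,...,8. Row orthogonality: sum_m chi_k(m) conj(chi_l(m)) = 9 * [k = l].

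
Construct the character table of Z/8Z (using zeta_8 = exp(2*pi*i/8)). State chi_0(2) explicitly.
Character table of Z/8Z (irreps indexed chi_0,...,chi_7 with chi_k(m) = zeta_8^(k*m), zeta_8 = exp(2*pi*i/8)):
  irrep \ class  {0} (size 1)  {1} (size 1)    {2} (size 1)  {3} (size 1)    {4} (size 1)  {5} (size 1)    {6} (size 1)  {7} (size 1)  
  chi_0          1             1               1             1               1             1               1             1             
  chi_1          1             exp(I*pi/4)     I             exp(3*I*pi/4)   -1            exp(-3*I*pi/4)  -I            exp(-I*pi/4)  
  chi_2          1             I               -1            -I              1             I               -1            -I            
  chi_3          1             exp(3*I*pi/4)   -I            exp(I*pi/4)     -1            exp(-I*pi/4)    I             exp(-3*I*pi/4)
  chi_4          1             -1              1             -1              1             -1              1             -1            
  chi_5          1             exp(-3*I*pi/4)  I             exp(-I*pi/4)    -1            exp(I*pi/4)     -I            exp(3*I*pi/4) 
  chi_6          1             -I              -1            I               1             -I              -1            I             
  chi_7          1             exp(-I*pi/4)    -I            exp(-3*I*pi/4)  -1            exp(3*I*pi/4)   I             exp(I*pi/4)   

Spot check: chi_0(2) = zeta_8^(0*2) = zeta_8^0 = 1.

Working: Z/8Z is abelian, so all 8 irreducible complex representations are 1-dimensional. They are given by chi_k(m) = zeta_8^(k*m) for k = 0,...,7. Row orthogonality: sum_m chi_k(m) conj(chi_l(m)) = 8 * [k = l].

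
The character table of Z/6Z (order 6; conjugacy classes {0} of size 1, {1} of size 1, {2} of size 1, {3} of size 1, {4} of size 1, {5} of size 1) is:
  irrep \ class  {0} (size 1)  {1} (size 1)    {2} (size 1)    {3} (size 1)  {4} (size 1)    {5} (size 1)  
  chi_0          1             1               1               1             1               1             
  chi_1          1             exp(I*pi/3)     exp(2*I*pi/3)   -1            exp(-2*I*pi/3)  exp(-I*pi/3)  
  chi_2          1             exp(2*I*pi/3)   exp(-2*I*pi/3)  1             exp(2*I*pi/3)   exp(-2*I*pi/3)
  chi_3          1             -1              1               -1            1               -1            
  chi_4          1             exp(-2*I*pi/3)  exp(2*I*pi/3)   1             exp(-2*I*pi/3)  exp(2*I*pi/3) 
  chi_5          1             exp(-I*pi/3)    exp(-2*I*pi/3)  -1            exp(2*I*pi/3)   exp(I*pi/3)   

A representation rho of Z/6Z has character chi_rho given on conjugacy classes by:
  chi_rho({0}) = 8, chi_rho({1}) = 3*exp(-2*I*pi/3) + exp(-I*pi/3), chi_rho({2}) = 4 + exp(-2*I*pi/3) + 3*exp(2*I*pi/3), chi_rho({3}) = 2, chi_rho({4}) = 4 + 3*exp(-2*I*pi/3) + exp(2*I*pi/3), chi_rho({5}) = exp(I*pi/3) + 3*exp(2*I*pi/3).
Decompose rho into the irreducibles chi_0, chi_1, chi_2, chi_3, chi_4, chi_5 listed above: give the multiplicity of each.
Multiplicities: chi_0: 2, chi_1: 0, chi_2: 0, chi_3: 2, chi_4: 3, chi_5: 1.

Solution. Use <chi_rho, chi> = (1/|G|) sum_C |C| * chi_rho(C) * conj(chi(C)) with |G| = 6 for each irreducible chi in the table:
  <chi_rho, chi_0> = (1/6)[1*(8)*conj(1) + 1*(3*exp(-2*I*pi/3) + exp(-I*pi/3))*conj(1) + 1*(4 + exp(-2*I*pi/3) + 3*exp(2*I*pi/3))*conj(1) + 1*(2)*conj(1) + 1*(4 + 3*exp(-2*I*pi/3) + exp(2*I*pi/3))*conj(1) + 1*(exp(I*pi/3) + 3*exp(2*I*pi/3))*conj(1)]
      = (1/6)[(8) + (3*exp(-2*I*pi/3) + exp(-I*pi/3)) + (4 + exp(-2*I*pi/3) + 3*exp(2*I*pi/3)) + (2) + (4 + 3*exp(-2*I*pi/3) + exp(2*I*pi/3)) + (exp(I*pi/3) + 3*exp(2*I*pi/3))] = 12/6 = 2
  <chi_rho, chi_1> = (1/6)[1*(8)*conj(1) + 1*(3*exp(-2*I*pi/3) + exp(-I*pi/3))*conj(exp(I*pi/3)) + 1*(4 + exp(-2*I*pi/3) + 3*exp(2*I*pi/3))*conj(exp(2*I*pi/3)) + 1*(2)*conj(-1) + 1*(4 + 3*exp(-2*I*pi/3) + exp(2*I*pi/3))*conj(exp(-2*I*pi/3)) + 1*(exp(I*pi/3) + 3*exp(2*I*pi/3))*conj(exp(-I*pi/3))]
      = (1/6)[(8) + (-3 + exp(-2*I*pi/3)) + (3 + 4*exp(-2*I*pi/3) + exp(2*I*pi/3)) + (-2) + (3 + exp(-2*I*pi/3) + 4*exp(2*I*pi/3)) + (-3 + exp(2*I*pi/3))] = 0/6 = 0
  <chi_rho, chi_2> = (1/6)[1*(8)*conj(1) + 1*(3*exp(-2*I*pi/3) + exp(-I*pi/3))*conj(exp(2*I*pi/3)) + 1*(4 + exp(-2*I*pi/3) + 3*exp(2*I*pi/3))*conj(exp(-2*I*pi/3)) + 1*(2)*conj(1) + 1*(4 + 3*exp(-2*I*pi/3) + exp(2*I*pi/3))*conj(exp(2*I*pi/3)) + 1*(exp(I*pi/3) + 3*exp(2*I*pi/3))*conj(exp(-2*I*pi/3))]
      = (1/6)[(8) + (-1 + 3*exp(2*I*pi/3)) + (1 + 3*exp(-2*I*pi/3) + 4*exp(2*I*pi/3)) + (2) + (1 + 4*exp(-2*I*pi/3) + 3*exp(2*I*pi/3)) + (-1 + 3*exp(-2*I*pi/3))] = 0/6 = 0
  <chi_rho, chi_3> = (1/6)[1*(8)*conj(1) + 1*(3*exp(-2*I*pi/3) + exp(-I*pi/3))*conj(-1) + 1*(4 + exp(-2*I*pi/3) + 3*exp(2*I*pi/3))*conj(1) + 1*(2)*conj(-1) + 1*(4 + 3*exp(-2*I*pi/3) + exp(2*I*pi/3))*conj(1) + 1*(exp(I*pi/3) + 3*exp(2*I*pi/3))*conj(-1)]
      = (1/6)[(8) + (-exp(-I*pi/3) - 3*exp(-2*I*pi/3)) + (4 + exp(-2*I*pi/3) + 3*exp(2*I*pi/3)) + (-2) + (4 + 3*exp(-2*I*pi/3) + exp(2*I*pi/3)) + (-3*exp(2*I*pi/3) - exp(I*pi/3))] = 12/6 = 2
  <chi_rho, chi_4> = (1/6)[1*(8)*conj(1) + 1*(3*exp(-2*I*pi/3) + exp(-I*pi/3))*conj(exp(-2*I*pi/3)) + 1*(4 + exp(-2*I*pi/3) + 3*exp(2*I*pi/3))*conj(exp(2*I*pi/3)) + 1*(2)*conj(1) + 1*(4 + 3*exp(-2*I*pi/3) + exp(2*I*pi/3))*conj(exp(-2*I*pi/3)) + 1*(exp(I*pi/3) + 3*exp(2*I*pi/3))*conj(exp(2*I*pi/3))]
      = (1/6)[(8) + (3 + exp(I*pi/3)) + (3 + 4*exp(-2*I*pi/3) + exp(2*I*pi/3)) + (2) + (3 + exp(-2*I*pi/3) + 4*exp(2*I*pi/3)) + (3 + exp(-I*pi/3))] = 18/6 = 3
  <chi_rho, chi_5> = (1/6)[1*(8)*conj(1) + 1*(3*exp(-2*I*pi/3) + exp(-I*pi/3))*conj(exp(-I*pi/3)) + 1*(4 + exp(-2*I*pi/3) + 3*exp(2*I*pi/3))*conj(exp(-2*I*pi/3)) + 1*(2)*conj(-1) + 1*(4 + 3*exp(-2*I*pi/3) + exp(2*I*pi/3))*conj(exp(2*I*pi/3)) + 1*(exp(I*pi/3) + 3*exp(2*I*pi/3))*conj(exp(I*pi/3))]
      = (1/6)[(8) + (1 + 3*exp(-I*pi/3)) + (1 + 3*exp(-2*I*pi/3) + 4*exp(2*I*pi/3)) + (-2) + (1 + 4*exp(-2*I*pi/3) + 3*exp(2*I*pi/3)) + (1 + 3*exp(I*pi/3))] = 6/6 = 1
(Exp terms are combined using exp(i*s)*conj(exp(i*t)) = exp(i*(s-t)), and sums of them are collapsed using the identity that for every m > 1 the m distinct m-th roots of unity sum to 0, e.g. 1 + exp(2*I*pi/3) + exp(-2*I*pi/3) = 0.)
Dimension check: dim(rho) = sum (mult * dim) = 2*1 + 0*1 + 0*1 + 2*1 + 3*1 + 1*1 = 8 = chi_rho(e) = 8.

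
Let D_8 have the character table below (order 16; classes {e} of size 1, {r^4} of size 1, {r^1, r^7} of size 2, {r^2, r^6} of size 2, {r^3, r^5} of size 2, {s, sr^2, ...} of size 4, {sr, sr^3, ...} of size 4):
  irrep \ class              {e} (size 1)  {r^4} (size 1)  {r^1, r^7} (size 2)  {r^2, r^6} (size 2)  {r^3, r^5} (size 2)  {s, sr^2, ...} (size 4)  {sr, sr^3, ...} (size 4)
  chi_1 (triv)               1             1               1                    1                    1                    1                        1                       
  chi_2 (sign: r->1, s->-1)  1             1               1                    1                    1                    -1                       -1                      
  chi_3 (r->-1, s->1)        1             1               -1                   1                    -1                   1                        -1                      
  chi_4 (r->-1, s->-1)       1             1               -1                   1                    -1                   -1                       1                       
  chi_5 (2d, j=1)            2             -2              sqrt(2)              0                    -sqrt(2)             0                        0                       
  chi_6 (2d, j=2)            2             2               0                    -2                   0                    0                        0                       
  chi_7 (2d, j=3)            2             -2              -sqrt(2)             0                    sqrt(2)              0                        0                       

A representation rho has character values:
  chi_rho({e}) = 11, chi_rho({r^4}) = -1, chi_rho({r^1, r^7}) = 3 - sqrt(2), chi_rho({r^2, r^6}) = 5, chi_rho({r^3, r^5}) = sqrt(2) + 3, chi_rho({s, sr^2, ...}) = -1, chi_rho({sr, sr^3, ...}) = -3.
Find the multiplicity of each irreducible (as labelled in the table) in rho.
Multiplicities: chi_1: 1, chi_2: 3, chi_3: 1, chi_4: 0, chi_5: 1, chi_6: 0, chi_7: 2.

Reasoning: Use <chi_rho, chi> = (1/|G|) sum_C |C| * chi_rho(C) * conj(chi(C)) with |G| = 16 for each irreducible chi in the table:
  <chi_rho, chi_1> = (1/16)[1*(11)*conj(1) + 1*(-1)*conj(1) + 2*(3 - sqrt(2))*conj(1) + 2*(5)*conj(1) + 2*(sqrt(2) + 3)*conj(1) + 4*(-1)*conj(1) + 4*(-3)*conj(1)]
      = (1/16)[(11) + (-1) + (6 - 2*sqrt(2)) + (10) + (2*sqrt(2) + 6) + (-4) + (-12)] = 16/16 = 1
  <chi_rho, chi_2> = (1/16)[1*(11)*conj(1) + 1*(-1)*conj(1) + 2*(3 - sqrt(2))*conj(1) + 2*(5)*conj(1) + 2*(sqrt(2) + 3)*conj(1) + 4*(-1)*conj(-1) + 4*(-3)*conj(-1)]
      = (1/16)[(11) + (-1) + (6 - 2*sqrt(2)) + (10) + (2*sqrt(2) + 6) + (4) + (12)] = 48/16 = 3
  <chi_rho, chi_3> = (1/16)[1*(11)*conj(1) + 1*(-1)*conj(1) + 2*(3 - sqrt(2))*conj(-1) + 2*(5)*conj(1) + 2*(sqrt(2) + 3)*conj(-1) + 4*(-1)*conj(1) + 4*(-3)*conj(-1)]
      = (1/16)[(11) + (-1) + (-6 + 2*sqrt(2)) + (10) + (-6 - 2*sqrt(2)) + (-4) + (12)] = 16/16 = 1
  <chi_rho, chi_4> = (1/16)[1*(11)*conj(1) + 1*(-1)*conj(1) + 2*(3 - sqrt(2))*conj(-1) + 2*(5)*conj(1) + 2*(sqrt(2) + 3)*conj(-1) + 4*(-1)*conj(-1) + 4*(-3)*conj(1)]
      = (1/16)[(11) + (-1) + (-6 + 2*sqrt(2)) + (10) + (-6 - 2*sqrt(2)) + (4) + (-12)] = 0/16 = 0
  <chi_rho, chi_5> = (1/16)[1*(11)*conj(2) + 1*(-1)*conj(-2) + 2*(3 - sqrt(2))*conj(sqrt(2)) + 2*(5)*conj(0) + 2*(sqrt(2) + 3)*conj(-sqrt(2)) + 4*(-1)*conj(0) + 4*(-3)*conj(0)]
      = (1/16)[(22) + (2) + (-4 + 6*sqrt(2)) + (0) + (-6*sqrt(2) - 4) + (0) + (0)] = 16/16 = 1
  <chi_rho, chi_6> = (1/16)[1*(11)*conj(2) + 1*(-1)*conj(2) + 2*(3 - sqrt(2))*conj(0) + 2*(5)*conj(-2) + 2*(sqrt(2) + 3)*conj(0) + 4*(-1)*conj(0) + 4*(-3)*conj(0)]
      = (1/16)[(22) + (-2) + (0) + (-20) + (0) + (0) + (0)] = 0/16 = 0
  <chi_rho, chi_7> = (1/16)[1*(11)*conj(2) + 1*(-1)*conj(-2) + 2*(3 - sqrt(2))*conj(-sqrt(2)) + 2*(5)*conj(0) + 2*(sqrt(2) + 3)*conj(sqrt(2)) + 4*(-1)*conj(0) + 4*(-3)*conj(0)]
      = (1/16)[(22) + (2) + (4 - 6*sqrt(2)) + (0) + (4 + 6*sqrt(2)) + (0) + (0)] = 32/16 = 2
Dimension check: dim(rho) = sum (mult * dim) = 1*1 + 3*1 + 1*1 + 0*1 + 1*2 + 0*2 + 2*2 = 11 = chi_rho(e) = 11.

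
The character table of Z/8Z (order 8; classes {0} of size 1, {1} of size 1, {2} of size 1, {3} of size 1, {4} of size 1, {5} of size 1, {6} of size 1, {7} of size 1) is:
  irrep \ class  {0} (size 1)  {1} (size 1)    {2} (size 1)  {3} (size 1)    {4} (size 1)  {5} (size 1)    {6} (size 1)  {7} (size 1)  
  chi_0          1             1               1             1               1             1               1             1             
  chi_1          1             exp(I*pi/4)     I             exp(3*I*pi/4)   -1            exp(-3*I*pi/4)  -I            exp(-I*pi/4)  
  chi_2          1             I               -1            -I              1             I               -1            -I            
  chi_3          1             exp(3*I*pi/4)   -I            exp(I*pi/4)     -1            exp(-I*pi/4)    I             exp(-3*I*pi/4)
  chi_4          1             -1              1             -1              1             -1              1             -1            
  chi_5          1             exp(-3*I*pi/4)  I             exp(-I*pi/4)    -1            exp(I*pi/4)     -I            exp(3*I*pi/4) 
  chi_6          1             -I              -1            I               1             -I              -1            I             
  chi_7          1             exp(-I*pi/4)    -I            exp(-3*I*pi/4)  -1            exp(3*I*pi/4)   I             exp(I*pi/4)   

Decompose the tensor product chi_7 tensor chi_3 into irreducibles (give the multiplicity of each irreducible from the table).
chi_7 tensor chi_3 = chi_2 (all other irreducibles have multiplicity 0).

Working: The character of a tensor product is the pointwise product (chi_7 * chi_3)(C) = chi_7(C) * chi_3(C):
  {0}: (1)*(1), {1}: (exp(-I*pi/4))*(exp(3*I*pi/4)), {2}: (-I)*(-I), {3}: (exp(-3*I*pi/4))*(exp(I*pi/4)), {4}: (-1)*(-1), {5}: (exp(3*I*pi/4))*(exp(-I*pi/4)), {6}: (I)*(I), {7}: (exp(I*pi/4))*(exp(-3*I*pi/4))
so (chi_7 * chi_3) takes values
  {0} -> 1, {1} -> I, {2} -> -1, {3} -> -I, {4} -> 1, {5} -> I, {6} -> -1, {7} -> -I.
Now take the inner product of this character with each irreducible chi from the table, <chi_7*chi_3, chi> = (1/8) sum_C |C| (chi_7*chi_3)(C) conj(chi(C)):
  <chi_7*chi_3, chi_0> = (1/8)[1*(1)*conj(1) + 1*(I)*conj(1) + 1*(-1)*conj(1) + 1*(-I)*conj(1) + 1*(1)*conj(1) + 1*(I)*conj(1) + 1*(-1)*conj(1) + 1*(-I)*conj(1)]
      = (1/8)[(1) + (I) + (-1) + (-I) + (1) + (I) + (-1) + (-I)] = 0/8 = 0
  <chi_7*chi_3, chi_1> = (1/8)[1*(1)*conj(1) + 1*(I)*conj(exp(I*pi/4)) + 1*(-1)*conj(I) + 1*(-I)*conj(exp(3*I*pi/4)) + 1*(1)*conj(-1) + 1*(I)*conj(exp(-3*I*pi/4)) + 1*(-1)*conj(-I) + 1*(-I)*conj(exp(-I*pi/4))]
      = (1/8)[(1) + (exp(I*pi/4)) + (I) + (-exp(-I*pi/4)) + (-1) + (exp(-3*I*pi/4)) + (-I) + (-exp(3*I*pi/4))] = 0/8 = 0
  <chi_7*chi_3, chi_2> = (1/8)[1*(1)*conj(1) + 1*(I)*conj(I) + 1*(-1)*conj(-1) + 1*(-I)*conj(-I) + 1*(1)*conj(1) + 1*(I)*conj(I) + 1*(-1)*conj(-1) + 1*(-I)*conj(-I)]
      = (1/8)[(1) + (1) + (1) + (1) + (1) + (1) + (1) + (1)] = 8/8 = 1
  <chi_7*chi_3, chi_3> = (1/8)[1*(1)*conj(1) + 1*(I)*conj(exp(3*I*pi/4)) + 1*(-1)*conj(-I) + 1*(-I)*conj(exp(I*pi/4)) + 1*(1)*conj(-1) + 1*(I)*conj(exp(-I*pi/4)) + 1*(-1)*conj(I) + 1*(-I)*conj(exp(-3*I*pi/4))]
      = (1/8)[(1) + (exp(-I*pi/4)) + (-I) + (-exp(I*pi/4)) + (-1) + (exp(3*I*pi/4)) + (I) + (-exp(-3*I*pi/4))] = 0/8 = 0
  <chi_7*chi_3, chi_4> = (1/8)[1*(1)*conj(1) + 1*(I)*conj(-1) + 1*(-1)*conj(1) + 1*(-I)*conj(-1) + 1*(1)*conj(1) + 1*(I)*conj(-1) + 1*(-1)*conj(1) + 1*(-I)*conj(-1)]
      = (1/8)[(1) + (-I) + (-1) + (I) + (1) + (-I) + (-1) + (I)] = 0/8 = 0
  <chi_7*chi_3, chi_5> = (1/8)[1*(1)*conj(1) + 1*(I)*conj(exp(-3*I*pi/4)) + 1*(-1)*conj(I) + 1*(-I)*conj(exp(-I*pi/4)) + 1*(1)*conj(-1) + 1*(I)*conj(exp(I*pi/4)) + 1*(-1)*conj(-I) + 1*(-I)*conj(exp(3*I*pi/4))]
      = (1/8)[(1) + (exp(-3*I*pi/4)) + (I) + (-exp(3*I*pi/4)) + (-1) + (exp(I*pi/4)) + (-I) + (-exp(-I*pi/4))] = 0/8 = 0
  <chi_7*chi_3, chi_6> = (1/8)[1*(1)*conj(1) + 1*(I)*conj(-I) + 1*(-1)*conj(-1) + 1*(-I)*conj(I) + 1*(1)*conj(1) + 1*(I)*conj(-I) + 1*(-1)*conj(-1) + 1*(-I)*conj(I)]
      = (1/8)[(1) + (-1) + (1) + (-1) + (1) + (-1) + (1) + (-1)] = 0/8 = 0
  <chi_7*chi_3, chi_7> = (1/8)[1*(1)*conj(1) + 1*(I)*conj(exp(-I*pi/4)) + 1*(-1)*conj(-I) + 1*(-I)*conj(exp(-3*I*pi/4)) + 1*(1)*conj(-1) + 1*(I)*conj(exp(3*I*pi/4)) + 1*(-1)*conj(I) + 1*(-I)*conj(exp(I*pi/4))]
      = (1/8)[(1) + (exp(3*I*pi/4)) + (-I) + (-exp(-3*I*pi/4)) + (-1) + (exp(-I*pi/4)) + (I) + (-exp(I*pi/4))] = 0/8 = 0
(Exp terms are combined using exp(i*s)*conj(exp(i*t)) = exp(i*(s-t)), and sums of them are collapsed using the identity that for every m > 1 the m distinct m-th roots of unity sum to 0, e.g. 1 + exp(2*I*pi/3) + exp(-2*I*pi/3) = 0.)
Hence the multiplicities are chi_2: 1. Dimension check: dim(chi_7)*dim(chi_3) = 1*1 = 1 and sum (mult * dim) = 1*1 = 1.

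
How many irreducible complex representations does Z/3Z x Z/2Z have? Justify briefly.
6

Working: The number of irreducible complex representations of a finite group equals its number of conjugacy classes. Z/3Z x Z/2Z is abelian of order 6, so every element is its own conjugacy class: 6 classes, so Z/3Z x Z/2Z (order 6) has exactly 6 irreducible complex representations.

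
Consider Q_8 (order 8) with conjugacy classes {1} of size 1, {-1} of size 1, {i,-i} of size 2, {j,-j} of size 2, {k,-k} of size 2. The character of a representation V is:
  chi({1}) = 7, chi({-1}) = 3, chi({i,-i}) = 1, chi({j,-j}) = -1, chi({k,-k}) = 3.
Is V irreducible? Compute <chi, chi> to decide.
Not irreducible (reducible): <chi, chi> = 10 > 1.

Explanation: <chi, chi> = (1/|G|) sum_C |C| * |chi(C)|^2 = (1/8)[1*|7|^2 + 1*|3|^2 + 2*|1|^2 + 2*|-1|^2 + 2*|3|^2]
  = (1/8)[(49) + (9) + (2) + (2) + (18)] = 80/8 = 10.
A character is irreducible iff <chi, chi> = 1, so this representation is reducible.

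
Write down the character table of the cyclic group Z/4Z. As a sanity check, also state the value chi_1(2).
Character table of Z/4Z (irreps indexed chi_0,...,chi_3 with chi_k(m) = zeta_4^(k*m), zeta_4 = exp(2*pi*i/4)):
  irrep \ class  {0} (size 1)  {1} (size 1)  {2} (size 1)  {3} (size 1)
  chi_0          1             1             1             1           
  chi_1          1             I             -1            -I          
  chi_2          1             -1            1             -1          
  chi_3          1             -I            -1            I           

Spot check: chi_1(2) = zeta_4^(1*2) = zeta_4^2 = -1.

Reasoning: Z/4Z is abelian, so all 4 irreducible complex representations are 1-dimensional. They are given by chi_k(m) = zeta_4^(k*m) for k = 0,...,3. Row orthogonality: sum_m chi_k(m) conj(chi_l(m)) = 4 * [k = l].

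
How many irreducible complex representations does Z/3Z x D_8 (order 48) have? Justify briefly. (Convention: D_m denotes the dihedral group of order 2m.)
21

Explanation: The number of irreducible complex representations of a finite group equals its number of conjugacy classes. For a direct product, #classes(G x H) = #classes(G) * #classes(H). Z/3Z has 3 classes (abelian), D_8 has 7 classes, so 3 * 7 = 21, so Z/3Z x D_8 (order 48) has exactly 21 irreducible complex representations.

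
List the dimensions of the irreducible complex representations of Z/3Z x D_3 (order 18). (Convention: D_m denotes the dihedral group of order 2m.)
Dimensions: 1, 1, 1, 1, 1, 1, 2, 2, 2

Why: There are 9 irreducibles (= number of conjugacy classes). Their dimensions d_i satisfy sum d_i^2 = |G| = 18: 1 + 1 + 1 + 1 + 1 + 1 + 4 + 4 + 4 = 18. (For the product with Z/3Z: each of the 3 1-dim characters of Z/3Z tensors with each irrep of D_3, giving 3 copies of each D_3-dimension.)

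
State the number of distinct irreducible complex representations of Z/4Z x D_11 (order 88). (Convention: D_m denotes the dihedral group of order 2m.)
28

Explanation: The number of irreducible complex representations of a finite group equals its number of conjugacy classes. For a direct product, #classes(G x H) = #classes(G) * #classes(H). Z/4Z has 4 classes (abelian), D_11 has 7 classes, so 4 * 7 = 28, so Z/4Z x D_11 (order 88) has exactly 28 irreducible complex representations.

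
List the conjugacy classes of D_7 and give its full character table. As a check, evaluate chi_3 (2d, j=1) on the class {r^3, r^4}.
Conjugacy classes: {e} of size 1, {r^1, r^6} of size 2, {r^2, r^5} of size 2, {r^3, r^4} of size 2, {s, sr, ..., sr^6} of size 7.
Character table:
  irrep \ class              {e} (size 1)  {r^1, r^6} (size 2)  {r^2, r^5} (size 2)  {r^3, r^4} (size 2)  {s, sr, ..., sr^6} (size 7)
  chi_1 (triv)               1             1                    1                    1                    1                          
  chi_2 (sign: r->1, s->-1)  1             1                    1                    1                    -1                         
  chi_3 (2d, j=1)            2             2*cos(2*pi/7)        -2*cos(3*pi/7)       -2*cos(pi/7)         0                          
  chi_4 (2d, j=2)            2             -2*cos(3*pi/7)       -2*cos(pi/7)         2*cos(2*pi/7)        0                          
  chi_5 (2d, j=3)            2             -2*cos(pi/7)         2*cos(2*pi/7)        -2*cos(3*pi/7)       0                          

Spot check: chi_3 (2d, j=1) on {r^3, r^4} = -2*cos(pi/7).

Explanation: D_7 has order 2*7 = 14 with 5 conjugacy classes, hence 5 irreducibles. Sum of squared dims 1 + 1 + 4 + 4 + 4 = 14 = |G|. Linear characters come from the abelianisation; the 2-dimensional irreps have character r^k -> 2*cos(2*pi*j*k/7), reflections -> 0.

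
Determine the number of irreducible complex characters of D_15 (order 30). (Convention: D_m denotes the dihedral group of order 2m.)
9

Working: The number of irreducible complex representations of a finite group equals its number of conjugacy classes. D_15 has 9 conjugacy classes ((n+3)/2 for n odd), so D_15 (order 30) has exactly 9 irreducible complex representations.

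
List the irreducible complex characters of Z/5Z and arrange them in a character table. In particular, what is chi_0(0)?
Character table of Z/5Z (irreps indexed chi_0,...,chi_4 with chi_k(m) = zeta_5^(k*m), zeta_5 = exp(2*pi*i/5)):
  irrep \ class  {0} (size 1)  {1} (size 1)    {2} (size 1)    {3} (size 1)    {4} (size 1)  
  chi_0          1             1               1               1               1             
  chi_1          1             exp(2*I*pi/5)   exp(4*I*pi/5)   exp(-4*I*pi/5)  exp(-2*I*pi/5)
  chi_2          1             exp(4*I*pi/5)   exp(-2*I*pi/5)  exp(2*I*pi/5)   exp(-4*I*pi/5)
  chi_3          1             exp(-4*I*pi/5)  exp(2*I*pi/5)   exp(-2*I*pi/5)  exp(4*I*pi/5) 
  chi_4          1             exp(-2*I*pi/5)  exp(-4*I*pi/5)  exp(4*I*pi/5)   exp(2*I*pi/5) 

Spot check: chi_0(0) = zeta_5^(0*0) = zeta_5^0 = 1.

Explanation: Z/5Z is abelian, so all 5 irreducible complex representations are 1-dimensional. They are given by chi_k(m) = zeta_5^(k*m) for k = 0,...,4. Row orthogonality: sum_m chi_k(m) conj(chi_l(m)) = 5 * [k = l].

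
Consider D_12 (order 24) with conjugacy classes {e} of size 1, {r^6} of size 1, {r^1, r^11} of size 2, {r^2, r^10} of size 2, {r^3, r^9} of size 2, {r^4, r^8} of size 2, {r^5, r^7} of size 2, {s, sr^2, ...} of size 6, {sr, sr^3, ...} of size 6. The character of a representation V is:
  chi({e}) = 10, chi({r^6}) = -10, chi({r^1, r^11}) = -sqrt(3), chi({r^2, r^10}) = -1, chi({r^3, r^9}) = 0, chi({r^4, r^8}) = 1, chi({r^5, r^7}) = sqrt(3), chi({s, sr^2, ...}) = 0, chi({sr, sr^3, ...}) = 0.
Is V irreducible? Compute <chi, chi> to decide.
Not irreducible (reducible): <chi, chi> = 9 > 1.

Proof sketch: <chi, chi> = (1/|G|) sum_C |C| * |chi(C)|^2 = (1/24)[1*|10|^2 + 1*|-10|^2 + 2*|-sqrt(3)|^2 + 2*|-1|^2 + 2*|0|^2 + 2*|1|^2 + 2*|sqrt(3)|^2 + 6*|0|^2 + 6*|0|^2]
  = (1/24)[(100) + (100) + (6) + (2) + (0) + (2) + (6) + (0) + (0)] = 216/24 = 9.
A character is irreducible iff <chi, chi> = 1, so this representation is reducible.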